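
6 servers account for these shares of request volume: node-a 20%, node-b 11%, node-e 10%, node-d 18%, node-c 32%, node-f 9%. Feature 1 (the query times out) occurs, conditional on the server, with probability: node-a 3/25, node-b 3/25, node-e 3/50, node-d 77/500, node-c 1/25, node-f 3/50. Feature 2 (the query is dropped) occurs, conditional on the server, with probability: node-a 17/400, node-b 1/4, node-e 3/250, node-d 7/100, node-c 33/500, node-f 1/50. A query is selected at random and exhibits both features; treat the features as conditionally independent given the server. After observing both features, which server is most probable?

node-b

Prior × likelihood for each hypothesis:
  node-a: 0.2 × 0.12 × 0.0425 = 0.00102
  node-b: 0.11 × 0.12 × 0.25 = 0.0033
  node-e: 0.1 × 0.06 × 0.012 = 0.000072
  node-d: 0.18 × 0.154 × 0.07 = 0.0019404
  node-c: 0.32 × 0.04 × 0.066 = 0.0008448
  node-f: 0.09 × 0.06 × 0.02 = 0.000108
Total = 0.0072852.
Largest term belongs to node-b, so node-b is most probable.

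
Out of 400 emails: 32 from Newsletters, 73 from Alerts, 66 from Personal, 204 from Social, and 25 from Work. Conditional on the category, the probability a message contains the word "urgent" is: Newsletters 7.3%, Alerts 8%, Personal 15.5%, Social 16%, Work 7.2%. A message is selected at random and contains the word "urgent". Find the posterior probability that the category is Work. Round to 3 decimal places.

0.034

Unnormalized posteriors (prior × likelihood):
  Newsletters: 0.08 × 0.073 = 0.00584
  Alerts: 0.1825 × 0.08 = 0.0146
  Personal: 0.165 × 0.155 = 0.025575
  Social: 0.51 × 0.16 = 0.0816
  Work: 0.0625 × 0.072 = 0.0045
Sum = 0.132115.
P(Work | evidence) = 0.0045 / 0.132115 ≈ 0.034.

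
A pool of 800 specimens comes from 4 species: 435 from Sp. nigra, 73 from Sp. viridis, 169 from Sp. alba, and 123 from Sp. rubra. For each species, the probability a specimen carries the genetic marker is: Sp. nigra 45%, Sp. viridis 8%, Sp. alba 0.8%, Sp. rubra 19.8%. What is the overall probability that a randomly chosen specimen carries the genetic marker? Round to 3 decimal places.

0.284

Unnormalized posteriors (prior × likelihood):
  Sp. nigra: 0.54375 × 0.45 = 0.2446875
  Sp. viridis: 0.09125 × 0.08 = 0.0073
  Sp. alba: 0.21125 × 0.008 = 0.00169
  Sp. rubra: 0.15375 × 0.198 = 0.0304425
P(marker) = 0.2446875 + 0.0073 + 0.00169 + 0.0304425 = 0.28412 → 0.284.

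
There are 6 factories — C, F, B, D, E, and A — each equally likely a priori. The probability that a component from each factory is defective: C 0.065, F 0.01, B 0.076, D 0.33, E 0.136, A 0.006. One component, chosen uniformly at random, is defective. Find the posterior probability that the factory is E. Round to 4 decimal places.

0.2183

Since the prior is uniform, the posterior is proportional to the likelihood:
  C: 0.065
  F: 0.01
  B: 0.076
  D: 0.33
  E: 0.136
  A: 0.006
Normalizing constant = 0.623.
P(E | evidence) = 0.136 / 0.623 ≈ 0.2183.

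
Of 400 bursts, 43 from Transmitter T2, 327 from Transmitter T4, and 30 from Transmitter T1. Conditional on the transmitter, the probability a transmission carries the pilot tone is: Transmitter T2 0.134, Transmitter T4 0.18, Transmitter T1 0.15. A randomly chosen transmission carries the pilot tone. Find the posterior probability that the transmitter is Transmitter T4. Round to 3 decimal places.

0.852

Compute prior × likelihood for every hypothesis:
  Transmitter T2: 0.1075 × 0.134 = 0.014405
  Transmitter T4: 0.8175 × 0.18 = 0.14715
  Transmitter T1: 0.075 × 0.15 = 0.01125
Total = 0.172805.
P(Transmitter T4 | evidence) = 0.14715 / 0.172805 ≈ 0.852.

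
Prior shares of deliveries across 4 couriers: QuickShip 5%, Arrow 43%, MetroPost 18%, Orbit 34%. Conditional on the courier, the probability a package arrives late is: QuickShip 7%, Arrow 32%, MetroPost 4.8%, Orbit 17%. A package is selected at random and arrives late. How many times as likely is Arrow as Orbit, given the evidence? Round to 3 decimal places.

Compute prior × likelihood for every hypothesis:
  QuickShip: 0.05 × 0.07 = 0.0035
  Arrow: 0.43 × 0.32 = 0.1376
  MetroPost: 0.18 × 0.048 = 0.00864
  Orbit: 0.34 × 0.17 = 0.0578
Sum = 0.20754.
The ratio is 0.1376 / 0.0578 (the normalizer cancels) = 2.381.

2.381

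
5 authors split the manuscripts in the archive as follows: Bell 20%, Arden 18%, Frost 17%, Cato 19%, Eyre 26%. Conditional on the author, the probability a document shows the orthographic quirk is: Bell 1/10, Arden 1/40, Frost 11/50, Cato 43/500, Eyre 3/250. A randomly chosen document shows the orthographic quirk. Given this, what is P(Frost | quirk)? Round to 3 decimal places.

0.460

Prior × likelihood for each hypothesis:
  Bell: 0.2 × 0.1 = 0.02
  Arden: 0.18 × 0.025 = 0.0045
  Frost: 0.17 × 0.22 = 0.0374
  Cato: 0.19 × 0.086 = 0.01634
  Eyre: 0.26 × 0.012 = 0.00312
Normalizing constant = 0.08136.
P(Frost | evidence) = 0.0374 / 0.08136 ≈ 0.460.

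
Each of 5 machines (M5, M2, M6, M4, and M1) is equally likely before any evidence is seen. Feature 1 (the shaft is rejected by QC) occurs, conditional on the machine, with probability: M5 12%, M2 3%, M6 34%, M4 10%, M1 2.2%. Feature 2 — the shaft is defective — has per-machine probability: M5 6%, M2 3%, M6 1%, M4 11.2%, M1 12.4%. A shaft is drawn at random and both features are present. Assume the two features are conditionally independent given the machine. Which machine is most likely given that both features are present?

M4

With a uniform prior (1/5 each), posterior ∝ likelihood:
  M5: 0.12 × 0.06 = 0.0072
  M2: 0.03 × 0.03 = 0.0009
  M6: 0.34 × 0.01 = 0.0034
  M4: 0.1 × 0.112 = 0.0112
  M1: 0.022 × 0.124 = 0.002728
Sum = 0.025428.
Largest term belongs to M4, so M4 is most probable.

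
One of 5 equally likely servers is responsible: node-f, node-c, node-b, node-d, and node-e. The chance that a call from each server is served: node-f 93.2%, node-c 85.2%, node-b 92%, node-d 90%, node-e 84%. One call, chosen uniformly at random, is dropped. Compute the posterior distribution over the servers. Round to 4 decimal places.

node-f 0.1223, node-c 0.2662, node-b 0.1439, node-d 0.1799, node-e 0.2878

Taking complements, P(dropped | each) = node-f 0.068, node-c 0.148, node-b 0.08, node-d 0.1, node-e 0.16.
Since the prior is uniform, the posterior is proportional to the likelihood:
  node-f: 0.068
  node-c: 0.148
  node-b: 0.08
  node-d: 0.1
  node-e: 0.16
Normalizing constant = 0.556.
P(node-f | dropped) = 0.068/0.556 ≈ 0.1223
P(node-c | dropped) = 0.148/0.556 ≈ 0.2662
P(node-b | dropped) = 0.08/0.556 ≈ 0.1439
P(node-d | dropped) = 0.1/0.556 ≈ 0.1799
P(node-e | dropped) = 0.16/0.556 ≈ 0.2878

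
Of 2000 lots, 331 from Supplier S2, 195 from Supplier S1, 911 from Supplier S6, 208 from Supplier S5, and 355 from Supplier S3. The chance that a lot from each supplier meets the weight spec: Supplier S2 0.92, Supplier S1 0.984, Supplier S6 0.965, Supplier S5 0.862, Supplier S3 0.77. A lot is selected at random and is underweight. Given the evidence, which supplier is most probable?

Taking complements, P(underweight | each) = Supplier S2 0.08, Supplier S1 0.016, Supplier S6 0.035, Supplier S5 0.138, Supplier S3 0.23.
Compute prior × likelihood for every hypothesis:
  Supplier S2: 0.1655 × 0.08 = 0.01324
  Supplier S1: 0.0975 × 0.016 = 0.00156
  Supplier S6: 0.4555 × 0.035 = 0.0159425
  Supplier S5: 0.104 × 0.138 = 0.014352
  Supplier S3: 0.1775 × 0.23 = 0.040825
Total = 0.0859195.
Largest term belongs to Supplier S3, so Supplier S3 is most probable.

Supplier S3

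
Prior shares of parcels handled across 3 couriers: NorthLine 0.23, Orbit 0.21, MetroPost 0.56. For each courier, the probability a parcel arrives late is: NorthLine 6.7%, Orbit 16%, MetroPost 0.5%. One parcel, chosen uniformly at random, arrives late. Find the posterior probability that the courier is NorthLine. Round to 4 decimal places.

Prior × likelihood for each hypothesis:
  NorthLine: 0.23 × 0.067 = 0.01541
  Orbit: 0.21 × 0.16 = 0.0336
  MetroPost: 0.56 × 0.005 = 0.0028
Sum = 0.05181.
P(NorthLine | evidence) = 0.01541 / 0.05181 ≈ 0.2974.

0.2974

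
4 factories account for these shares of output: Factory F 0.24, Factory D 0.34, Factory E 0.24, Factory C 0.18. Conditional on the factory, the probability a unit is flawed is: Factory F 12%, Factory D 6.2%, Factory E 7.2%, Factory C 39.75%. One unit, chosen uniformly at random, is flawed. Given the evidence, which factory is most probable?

By Bayes' rule, posterior ∝ prior × likelihood:
  Factory F: 0.24 × 0.12 = 0.0288
  Factory D: 0.34 × 0.062 = 0.02108
  Factory E: 0.24 × 0.072 = 0.01728
  Factory C: 0.18 × 0.3975 = 0.07155
Sum = 0.13871.
Largest term belongs to Factory C, so Factory C is most probable.

Factory C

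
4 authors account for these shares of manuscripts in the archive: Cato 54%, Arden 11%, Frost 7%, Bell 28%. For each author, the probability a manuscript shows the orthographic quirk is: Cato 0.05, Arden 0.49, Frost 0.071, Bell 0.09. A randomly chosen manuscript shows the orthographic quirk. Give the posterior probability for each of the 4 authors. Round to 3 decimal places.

Unnormalized posteriors (prior × likelihood):
  Cato: 0.54 × 0.05 = 0.027
  Arden: 0.11 × 0.49 = 0.0539
  Frost: 0.07 × 0.071 = 0.00497
  Bell: 0.28 × 0.09 = 0.0252
Sum = 0.11107.
P(Cato | quirk) = 0.027/0.11107 ≈ 0.243
P(Arden | quirk) = 0.0539/0.11107 ≈ 0.485
P(Frost | quirk) = 0.00497/0.11107 ≈ 0.045
P(Bell | quirk) = 0.0252/0.11107 ≈ 0.227

Cato 0.243, Arden 0.485, Frost 0.045, Bell 0.227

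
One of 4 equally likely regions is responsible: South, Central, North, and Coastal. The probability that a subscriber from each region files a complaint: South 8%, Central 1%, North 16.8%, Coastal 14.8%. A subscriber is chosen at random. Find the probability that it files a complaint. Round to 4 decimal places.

0.1015

With a uniform prior (1/4 each), posterior ∝ likelihood:
  South: 0.08
  Central: 0.01
  North: 0.168
  Coastal: 0.148
P(complaint) = (1/4) × (0.08 + 0.01 + 0.168 + 0.148) = 0.406/4 ≈ 0.1015.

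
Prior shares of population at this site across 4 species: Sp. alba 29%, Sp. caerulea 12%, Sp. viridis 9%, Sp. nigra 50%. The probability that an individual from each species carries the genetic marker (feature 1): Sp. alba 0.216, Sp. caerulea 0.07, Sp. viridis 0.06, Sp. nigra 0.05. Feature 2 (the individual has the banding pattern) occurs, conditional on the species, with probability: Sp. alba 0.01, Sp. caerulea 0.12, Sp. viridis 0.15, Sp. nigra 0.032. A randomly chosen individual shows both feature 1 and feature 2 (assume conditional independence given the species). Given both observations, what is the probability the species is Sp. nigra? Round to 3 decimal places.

Unnormalized posteriors (prior × likelihood):
  Sp. alba: 0.29 × 0.216 × 0.01 = 0.0006264
  Sp. caerulea: 0.12 × 0.07 × 0.12 = 0.001008
  Sp. viridis: 0.09 × 0.06 × 0.15 = 0.00081
  Sp. nigra: 0.5 × 0.05 × 0.032 = 0.0008
Normalizing constant = 0.0032444.
P(Sp. nigra | evidence) = 0.0008 / 0.0032444 ≈ 0.247.

0.247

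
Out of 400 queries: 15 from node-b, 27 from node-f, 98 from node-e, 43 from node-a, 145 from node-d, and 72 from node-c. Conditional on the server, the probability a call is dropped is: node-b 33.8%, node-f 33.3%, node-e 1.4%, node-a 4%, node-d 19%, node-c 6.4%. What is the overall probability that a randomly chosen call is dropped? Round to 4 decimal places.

0.1233

Prior × likelihood for each hypothesis:
  node-b: 0.0375 × 0.338 = 0.012675
  node-f: 0.0675 × 0.333 = 0.0224775
  node-e: 0.245 × 0.014 = 0.00343
  node-a: 0.1075 × 0.04 = 0.0043
  node-d: 0.3625 × 0.19 = 0.068875
  node-c: 0.18 × 0.064 = 0.01152
P(dropped) = 0.012675 + 0.0224775 + 0.00343 + 0.0043 + 0.068875 + 0.01152 = 0.1232775 → 0.1233.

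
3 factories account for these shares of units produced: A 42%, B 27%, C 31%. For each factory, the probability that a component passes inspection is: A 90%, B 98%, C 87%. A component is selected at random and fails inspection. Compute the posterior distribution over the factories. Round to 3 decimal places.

A 0.479, B 0.062, C 0.460

Taking complements, P(nonconforming | each) = A 0.1, B 0.02, C 0.13.
Compute prior × likelihood for every hypothesis:
  A: 0.42 × 0.1 = 0.042
  B: 0.27 × 0.02 = 0.0054
  C: 0.31 × 0.13 = 0.0403
Normalizing constant = 0.0877.
P(A | nonconforming) = 0.042/0.0877 ≈ 0.479
P(B | nonconforming) = 0.0054/0.0877 ≈ 0.062
P(C | nonconforming) = 0.0403/0.0877 ≈ 0.460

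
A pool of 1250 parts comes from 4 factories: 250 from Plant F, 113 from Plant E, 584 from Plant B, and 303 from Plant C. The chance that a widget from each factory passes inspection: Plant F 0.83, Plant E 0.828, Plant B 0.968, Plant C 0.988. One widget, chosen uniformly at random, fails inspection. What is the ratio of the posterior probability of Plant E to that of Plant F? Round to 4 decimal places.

Taking complements, P(nonconforming | each) = Plant F 0.17, Plant E 0.172, Plant B 0.032, Plant C 0.012.
Compute prior × likelihood for every hypothesis:
  Plant F: 0.2 × 0.17 = 0.034
  Plant E: 0.0904 × 0.172 = 0.0155488
  Plant B: 0.4672 × 0.032 = 0.0149504
  Plant C: 0.2424 × 0.012 = 0.0029088
Normalizing constant = 0.067408.
The ratio is 0.0155488 / 0.034 (the normalizer cancels) = 0.4573.

0.4573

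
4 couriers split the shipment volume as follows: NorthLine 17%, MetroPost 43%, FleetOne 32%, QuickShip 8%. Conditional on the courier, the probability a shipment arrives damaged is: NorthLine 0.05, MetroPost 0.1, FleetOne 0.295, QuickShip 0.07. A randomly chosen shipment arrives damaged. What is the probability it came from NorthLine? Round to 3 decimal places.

0.056

Compute prior × likelihood for every hypothesis:
  NorthLine: 0.17 × 0.05 = 0.0085
  MetroPost: 0.43 × 0.1 = 0.043
  FleetOne: 0.32 × 0.295 = 0.0944
  QuickShip: 0.08 × 0.07 = 0.0056
Total = 0.1515.
P(NorthLine | evidence) = 0.0085 / 0.1515 ≈ 0.056.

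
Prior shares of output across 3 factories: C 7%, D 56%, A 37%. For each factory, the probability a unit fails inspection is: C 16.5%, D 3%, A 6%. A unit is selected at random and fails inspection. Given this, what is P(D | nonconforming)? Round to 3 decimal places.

Compute prior × likelihood for every hypothesis:
  C: 0.07 × 0.165 = 0.01155
  D: 0.56 × 0.03 = 0.0168
  A: 0.37 × 0.06 = 0.0222
Total = 0.05055.
P(D | evidence) = 0.0168 / 0.05055 ≈ 0.332.

0.332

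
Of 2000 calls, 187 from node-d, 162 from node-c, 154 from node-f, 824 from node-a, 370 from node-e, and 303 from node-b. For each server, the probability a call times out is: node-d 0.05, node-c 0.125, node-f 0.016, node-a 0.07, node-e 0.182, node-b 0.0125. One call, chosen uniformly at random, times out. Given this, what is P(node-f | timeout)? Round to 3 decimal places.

0.015

Prior × likelihood for each hypothesis:
  node-d: 0.0935 × 0.05 = 0.004675
  node-c: 0.081 × 0.125 = 0.010125
  node-f: 0.077 × 0.016 = 0.001232
  node-a: 0.412 × 0.07 = 0.02884
  node-e: 0.185 × 0.182 = 0.03367
  node-b: 0.1515 × 0.0125 = 0.00189375
Normalizing constant = 0.08043575.
P(node-f | evidence) = 0.001232 / 0.08043575 ≈ 0.015.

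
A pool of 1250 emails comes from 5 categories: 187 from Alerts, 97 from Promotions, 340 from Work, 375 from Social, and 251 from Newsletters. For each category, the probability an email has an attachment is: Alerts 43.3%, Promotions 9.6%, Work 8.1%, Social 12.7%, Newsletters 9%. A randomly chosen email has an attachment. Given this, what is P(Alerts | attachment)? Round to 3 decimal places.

Compute prior × likelihood for every hypothesis:
  Alerts: 0.1496 × 0.433 = 0.0647768
  Promotions: 0.0776 × 0.096 = 0.0074496
  Work: 0.272 × 0.081 = 0.022032
  Social: 0.3 × 0.127 = 0.0381
  Newsletters: 0.2008 × 0.09 = 0.018072
Total = 0.1504304.
P(Alerts | evidence) = 0.0647768 / 0.1504304 ≈ 0.431.

0.431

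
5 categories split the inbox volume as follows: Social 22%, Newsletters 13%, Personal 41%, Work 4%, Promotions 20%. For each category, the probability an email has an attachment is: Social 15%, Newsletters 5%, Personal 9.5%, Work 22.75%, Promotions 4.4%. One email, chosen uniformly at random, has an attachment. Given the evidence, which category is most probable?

Personal

Unnormalized posteriors (prior × likelihood):
  Social: 0.22 × 0.15 = 0.033
  Newsletters: 0.13 × 0.05 = 0.0065
  Personal: 0.41 × 0.095 = 0.03895
  Work: 0.04 × 0.2275 = 0.0091
  Promotions: 0.2 × 0.044 = 0.0088
Total = 0.09635.
Largest term belongs to Personal, so Personal is most probable.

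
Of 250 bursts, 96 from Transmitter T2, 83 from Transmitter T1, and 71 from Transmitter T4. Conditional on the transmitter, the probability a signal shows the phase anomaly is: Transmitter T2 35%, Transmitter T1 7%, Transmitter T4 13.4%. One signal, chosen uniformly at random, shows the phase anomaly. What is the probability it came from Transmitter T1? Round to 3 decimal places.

Compute prior × likelihood for every hypothesis:
  Transmitter T2: 0.384 × 0.35 = 0.1344
  Transmitter T1: 0.332 × 0.07 = 0.02324
  Transmitter T4: 0.284 × 0.134 = 0.038056
Sum = 0.195696.
P(Transmitter T1 | evidence) = 0.02324 / 0.195696 ≈ 0.119.

0.119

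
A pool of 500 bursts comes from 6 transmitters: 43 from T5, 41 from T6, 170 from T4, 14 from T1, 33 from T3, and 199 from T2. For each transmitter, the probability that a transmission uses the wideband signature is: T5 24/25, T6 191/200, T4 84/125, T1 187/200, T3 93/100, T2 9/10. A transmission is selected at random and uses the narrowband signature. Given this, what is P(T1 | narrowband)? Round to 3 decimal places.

Taking complements, P(narrowband | each) = T5 0.04, T6 0.045, T4 0.328, T1 0.065, T3 0.07, T2 0.1.
Unnormalized posteriors (prior × likelihood):
  T5: 0.086 × 0.04 = 0.00344
  T6: 0.082 × 0.045 = 0.00369
  T4: 0.34 × 0.328 = 0.11152
  T1: 0.028 × 0.065 = 0.00182
  T3: 0.066 × 0.07 = 0.00462
  T2: 0.398 × 0.1 = 0.0398
Normalizing constant = 0.16489.
P(T1 | evidence) = 0.00182 / 0.16489 ≈ 0.011.

0.011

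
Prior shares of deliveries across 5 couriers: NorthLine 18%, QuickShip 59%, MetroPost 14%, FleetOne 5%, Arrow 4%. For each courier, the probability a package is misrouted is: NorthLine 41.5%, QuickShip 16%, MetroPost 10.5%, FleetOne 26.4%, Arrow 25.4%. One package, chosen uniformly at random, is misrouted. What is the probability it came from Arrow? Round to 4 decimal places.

0.0490

By Bayes' rule, posterior ∝ prior × likelihood:
  NorthLine: 0.18 × 0.415 = 0.0747
  QuickShip: 0.59 × 0.16 = 0.0944
  MetroPost: 0.14 × 0.105 = 0.0147
  FleetOne: 0.05 × 0.264 = 0.0132
  Arrow: 0.04 × 0.254 = 0.01016
Total = 0.20716.
P(Arrow | evidence) = 0.01016 / 0.20716 ≈ 0.0490.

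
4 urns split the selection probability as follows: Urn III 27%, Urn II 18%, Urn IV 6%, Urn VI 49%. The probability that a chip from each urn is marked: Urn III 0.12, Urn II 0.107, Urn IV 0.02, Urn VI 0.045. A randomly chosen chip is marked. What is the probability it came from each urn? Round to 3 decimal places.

By Bayes' rule, posterior ∝ prior × likelihood:
  Urn III: 0.27 × 0.12 = 0.0324
  Urn II: 0.18 × 0.107 = 0.01926
  Urn IV: 0.06 × 0.02 = 0.0012
  Urn VI: 0.49 × 0.045 = 0.02205
Total = 0.07491.
P(Urn III | marked) = 0.0324/0.07491 ≈ 0.433
P(Urn II | marked) = 0.01926/0.07491 ≈ 0.257
P(Urn IV | marked) = 0.0012/0.07491 ≈ 0.016
P(Urn VI | marked) = 0.02205/0.07491 ≈ 0.294
(Check: 0.433+0.257+0.016+0.294 = 1.000.)

Urn III 0.433, Urn II 0.257, Urn IV 0.016, Urn VI 0.294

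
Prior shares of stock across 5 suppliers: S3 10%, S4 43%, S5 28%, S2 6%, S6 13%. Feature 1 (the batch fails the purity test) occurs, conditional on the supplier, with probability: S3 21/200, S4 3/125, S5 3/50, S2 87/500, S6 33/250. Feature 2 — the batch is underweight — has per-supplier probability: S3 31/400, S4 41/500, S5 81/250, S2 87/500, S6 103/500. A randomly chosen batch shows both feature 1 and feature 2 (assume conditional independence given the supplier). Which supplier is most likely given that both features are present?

S5

Compute prior × likelihood for every hypothesis:
  S3: 0.1 × 0.105 × 0.0775 = 0.00081375
  S4: 0.43 × 0.024 × 0.082 = 0.00084624
  S5: 0.28 × 0.06 × 0.324 = 0.0054432
  S2: 0.06 × 0.174 × 0.174 = 0.00181656
  S6: 0.13 × 0.132 × 0.206 = 0.00353496
Normalizing constant = 0.01245471.
Largest term belongs to S5, so S5 is most probable.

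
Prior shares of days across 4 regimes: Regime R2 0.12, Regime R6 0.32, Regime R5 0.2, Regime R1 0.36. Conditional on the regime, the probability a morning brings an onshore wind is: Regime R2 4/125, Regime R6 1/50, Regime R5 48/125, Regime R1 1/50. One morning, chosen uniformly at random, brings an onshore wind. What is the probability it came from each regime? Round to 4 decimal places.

Compute prior × likelihood for every hypothesis:
  Regime R2: 0.12 × 0.032 = 0.00384
  Regime R6: 0.32 × 0.02 = 0.0064
  Regime R5: 0.2 × 0.384 = 0.0768
  Regime R1: 0.36 × 0.02 = 0.0072
Total = 0.09424.
P(Regime R2 | onshore) = 0.00384/0.09424 ≈ 0.0407
P(Regime R6 | onshore) = 0.0064/0.09424 ≈ 0.0679
P(Regime R5 | onshore) = 0.0768/0.09424 ≈ 0.8149
P(Regime R1 | onshore) = 0.0072/0.09424 ≈ 0.0764

Regime R2 0.0407, Regime R6 0.0679, Regime R5 0.8149, Regime R1 0.0764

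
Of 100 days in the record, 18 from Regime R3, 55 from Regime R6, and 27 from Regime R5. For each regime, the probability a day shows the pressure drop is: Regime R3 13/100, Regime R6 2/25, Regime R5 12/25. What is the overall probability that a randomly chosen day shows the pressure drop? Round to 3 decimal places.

0.197

By Bayes' rule, posterior ∝ prior × likelihood:
  Regime R3: 0.18 × 0.13 = 0.0234
  Regime R6: 0.55 × 0.08 = 0.044
  Regime R5: 0.27 × 0.48 = 0.1296
P(drop) = 0.0234 + 0.044 + 0.1296 = 0.197 → 0.197.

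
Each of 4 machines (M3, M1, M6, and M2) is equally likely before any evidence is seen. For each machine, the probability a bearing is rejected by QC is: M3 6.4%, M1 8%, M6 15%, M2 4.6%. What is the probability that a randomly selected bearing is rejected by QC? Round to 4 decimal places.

With a uniform prior (1/4 each), posterior ∝ likelihood:
  M3: 0.064
  M1: 0.08
  M6: 0.15
  M2: 0.046
P(rejected) = (1/4) × (0.064 + 0.08 + 0.15 + 0.046) = 0.34/4 ≈ 0.0850.

0.0850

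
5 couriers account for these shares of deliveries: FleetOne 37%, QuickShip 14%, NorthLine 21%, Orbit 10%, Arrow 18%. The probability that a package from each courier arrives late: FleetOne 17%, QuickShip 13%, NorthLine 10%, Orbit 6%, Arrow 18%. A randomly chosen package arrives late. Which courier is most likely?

Prior × likelihood for each hypothesis:
  FleetOne: 0.37 × 0.17 = 0.0629
  QuickShip: 0.14 × 0.13 = 0.0182
  NorthLine: 0.21 × 0.1 = 0.021
  Orbit: 0.1 × 0.06 = 0.006
  Arrow: 0.18 × 0.18 = 0.0324
Total = 0.1405.
Largest term belongs to FleetOne, so FleetOne is most probable.

FleetOne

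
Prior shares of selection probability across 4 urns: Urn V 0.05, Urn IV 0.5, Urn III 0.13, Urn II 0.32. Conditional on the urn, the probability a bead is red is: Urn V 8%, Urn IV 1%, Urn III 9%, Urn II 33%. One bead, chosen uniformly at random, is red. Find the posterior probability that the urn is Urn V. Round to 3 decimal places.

Compute prior × likelihood for every hypothesis:
  Urn V: 0.05 × 0.08 = 0.004
  Urn IV: 0.5 × 0.01 = 0.005
  Urn III: 0.13 × 0.09 = 0.0117
  Urn II: 0.32 × 0.33 = 0.1056
Sum = 0.1263.
P(Urn V | evidence) = 0.004 / 0.1263 ≈ 0.032.

0.032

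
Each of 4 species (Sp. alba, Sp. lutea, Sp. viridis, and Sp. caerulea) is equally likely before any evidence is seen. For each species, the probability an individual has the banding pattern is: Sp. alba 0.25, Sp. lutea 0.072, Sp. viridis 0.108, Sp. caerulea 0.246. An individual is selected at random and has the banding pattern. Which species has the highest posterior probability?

Sp. alba

Since the prior is uniform, the posterior is proportional to the likelihood:
  Sp. alba: 0.25
  Sp. lutea: 0.072
  Sp. viridis: 0.108
  Sp. caerulea: 0.246
Sum = 0.676.
Largest term belongs to Sp. alba, so Sp. alba is most probable.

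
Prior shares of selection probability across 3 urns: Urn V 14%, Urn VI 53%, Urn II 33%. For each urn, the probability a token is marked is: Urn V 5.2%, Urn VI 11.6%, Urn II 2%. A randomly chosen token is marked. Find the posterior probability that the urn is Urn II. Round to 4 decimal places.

0.0876

By Bayes' rule, posterior ∝ prior × likelihood:
  Urn V: 0.14 × 0.052 = 0.00728
  Urn VI: 0.53 × 0.116 = 0.06148
  Urn II: 0.33 × 0.02 = 0.0066
Sum = 0.07536.
P(Urn II | evidence) = 0.0066 / 0.07536 ≈ 0.0876.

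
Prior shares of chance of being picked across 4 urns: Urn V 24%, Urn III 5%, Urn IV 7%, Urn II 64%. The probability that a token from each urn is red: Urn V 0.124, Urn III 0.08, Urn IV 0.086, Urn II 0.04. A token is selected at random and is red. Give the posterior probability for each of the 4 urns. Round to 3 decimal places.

Urn V 0.455, Urn III 0.061, Urn IV 0.092, Urn II 0.392

Unnormalized posteriors (prior × likelihood):
  Urn V: 0.24 × 0.124 = 0.02976
  Urn III: 0.05 × 0.08 = 0.004
  Urn IV: 0.07 × 0.086 = 0.00602
  Urn II: 0.64 × 0.04 = 0.0256
Total = 0.06538.
P(Urn V | red) = 0.02976/0.06538 ≈ 0.455
P(Urn III | red) = 0.004/0.06538 ≈ 0.061
P(Urn IV | red) = 0.00602/0.06538 ≈ 0.092
P(Urn II | red) = 0.0256/0.06538 ≈ 0.392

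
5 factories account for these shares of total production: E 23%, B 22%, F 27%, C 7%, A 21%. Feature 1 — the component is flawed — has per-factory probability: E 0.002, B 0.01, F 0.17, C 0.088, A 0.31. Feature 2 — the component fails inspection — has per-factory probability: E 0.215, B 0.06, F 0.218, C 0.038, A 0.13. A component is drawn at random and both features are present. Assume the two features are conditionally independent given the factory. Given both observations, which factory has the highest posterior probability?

F

By Bayes' rule, posterior ∝ prior × likelihood:
  E: 0.23 × 0.002 × 0.215 = 0.0000989
  B: 0.22 × 0.01 × 0.06 = 0.000132
  F: 0.27 × 0.17 × 0.218 = 0.0100062
  C: 0.07 × 0.088 × 0.038 = 0.00023408
  A: 0.21 × 0.31 × 0.13 = 0.008463
Total = 0.01893418.
Largest term belongs to F, so F is most probable.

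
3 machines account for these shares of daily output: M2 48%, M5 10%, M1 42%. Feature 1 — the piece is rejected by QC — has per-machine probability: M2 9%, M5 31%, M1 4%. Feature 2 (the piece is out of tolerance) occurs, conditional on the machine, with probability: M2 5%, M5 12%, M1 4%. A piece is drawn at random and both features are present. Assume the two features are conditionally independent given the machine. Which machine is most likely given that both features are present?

By Bayes' rule, posterior ∝ prior × likelihood:
  M2: 0.48 × 0.09 × 0.05 = 0.00216
  M5: 0.1 × 0.31 × 0.12 = 0.00372
  M1: 0.42 × 0.04 × 0.04 = 0.000672
Sum = 0.006552.
Largest term belongs to M5, so M5 is most probable.

M5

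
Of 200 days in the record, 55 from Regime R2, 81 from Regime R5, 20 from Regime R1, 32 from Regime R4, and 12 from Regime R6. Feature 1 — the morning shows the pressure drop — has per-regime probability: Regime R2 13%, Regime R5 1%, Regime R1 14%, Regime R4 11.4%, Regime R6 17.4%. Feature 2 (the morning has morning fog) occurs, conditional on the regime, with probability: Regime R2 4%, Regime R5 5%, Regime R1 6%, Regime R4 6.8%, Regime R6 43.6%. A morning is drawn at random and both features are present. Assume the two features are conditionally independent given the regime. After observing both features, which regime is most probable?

Regime R6

Compute prior × likelihood for every hypothesis:
  Regime R2: 0.275 × 0.13 × 0.04 = 0.00143
  Regime R5: 0.405 × 0.01 × 0.05 = 0.0002025
  Regime R1: 0.1 × 0.14 × 0.06 = 0.00084
  Regime R4: 0.16 × 0.114 × 0.068 = 0.00124032
  Regime R6: 0.06 × 0.174 × 0.436 = 0.00455184
Sum = 0.00826466.
Largest term belongs to Regime R6, so Regime R6 is most probable.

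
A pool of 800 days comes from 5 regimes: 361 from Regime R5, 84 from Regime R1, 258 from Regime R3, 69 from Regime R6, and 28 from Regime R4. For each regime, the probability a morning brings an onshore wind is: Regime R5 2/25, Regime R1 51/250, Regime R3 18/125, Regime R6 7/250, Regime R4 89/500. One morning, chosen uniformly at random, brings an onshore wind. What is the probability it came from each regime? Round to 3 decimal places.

Regime R5 0.321, Regime R1 0.190, Regime R3 0.412, Regime R6 0.021, Regime R4 0.055

Compute prior × likelihood for every hypothesis:
  Regime R5: 0.45125 × 0.08 = 0.0361
  Regime R1: 0.105 × 0.204 = 0.02142
  Regime R3: 0.3225 × 0.144 = 0.04644
  Regime R6: 0.08625 × 0.028 = 0.002415
  Regime R4: 0.035 × 0.178 = 0.00623
Total = 0.112605.
P(Regime R5 | onshore) = 0.0361/0.112605 ≈ 0.321
P(Regime R1 | onshore) = 0.02142/0.112605 ≈ 0.190
P(Regime R3 | onshore) = 0.04644/0.112605 ≈ 0.412
P(Regime R6 | onshore) = 0.002415/0.112605 ≈ 0.021
P(Regime R4 | onshore) = 0.00623/0.112605 ≈ 0.055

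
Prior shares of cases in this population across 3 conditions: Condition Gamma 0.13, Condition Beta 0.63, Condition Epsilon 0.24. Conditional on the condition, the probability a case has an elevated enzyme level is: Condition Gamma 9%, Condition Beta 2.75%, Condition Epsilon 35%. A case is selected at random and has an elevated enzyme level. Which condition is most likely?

Prior × likelihood for each hypothesis:
  Condition Gamma: 0.13 × 0.09 = 0.0117
  Condition Beta: 0.63 × 0.0275 = 0.017325
  Condition Epsilon: 0.24 × 0.35 = 0.084
Sum = 0.113025.
Largest term belongs to Condition Epsilon, so Condition Epsilon is most probable.

Condition Epsilon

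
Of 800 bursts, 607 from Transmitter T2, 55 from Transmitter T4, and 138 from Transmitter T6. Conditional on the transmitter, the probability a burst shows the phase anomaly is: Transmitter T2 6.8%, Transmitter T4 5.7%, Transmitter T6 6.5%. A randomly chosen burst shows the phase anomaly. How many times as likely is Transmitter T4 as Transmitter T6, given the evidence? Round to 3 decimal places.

0.349

By Bayes' rule, posterior ∝ prior × likelihood:
  Transmitter T2: 0.75875 × 0.068 = 0.051595
  Transmitter T4: 0.06875 × 0.057 = 0.00391875
  Transmitter T6: 0.1725 × 0.065 = 0.0112125
Total = 0.06672625.
The ratio is 0.00391875 / 0.0112125 (the normalizer cancels) = 0.349.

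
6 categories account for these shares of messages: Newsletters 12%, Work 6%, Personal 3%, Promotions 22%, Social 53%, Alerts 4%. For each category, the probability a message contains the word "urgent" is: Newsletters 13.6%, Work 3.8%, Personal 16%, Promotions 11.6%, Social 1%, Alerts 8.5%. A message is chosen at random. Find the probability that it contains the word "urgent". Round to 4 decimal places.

Compute prior × likelihood for every hypothesis:
  Newsletters: 0.12 × 0.136 = 0.01632
  Work: 0.06 × 0.038 = 0.00228
  Personal: 0.03 × 0.16 = 0.0048
  Promotions: 0.22 × 0.116 = 0.02552
  Social: 0.53 × 0.01 = 0.0053
  Alerts: 0.04 × 0.085 = 0.0034
P(urgent-flag) = 0.01632 + 0.00228 + 0.0048 + 0.02552 + 0.0053 + 0.0034 = 0.05762 → 0.0576.

0.0576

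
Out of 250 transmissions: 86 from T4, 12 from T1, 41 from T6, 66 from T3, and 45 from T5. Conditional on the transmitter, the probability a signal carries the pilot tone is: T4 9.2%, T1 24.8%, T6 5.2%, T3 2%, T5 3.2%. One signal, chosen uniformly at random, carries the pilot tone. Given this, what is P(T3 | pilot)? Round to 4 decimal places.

By Bayes' rule, posterior ∝ prior × likelihood:
  T4: 0.344 × 0.092 = 0.031648
  T1: 0.048 × 0.248 = 0.011904
  T6: 0.164 × 0.052 = 0.008528
  T3: 0.264 × 0.02 = 0.00528
  T5: 0.18 × 0.032 = 0.00576
Total = 0.06312.
P(T3 | evidence) = 0.00528 / 0.06312 ≈ 0.0837.

0.0837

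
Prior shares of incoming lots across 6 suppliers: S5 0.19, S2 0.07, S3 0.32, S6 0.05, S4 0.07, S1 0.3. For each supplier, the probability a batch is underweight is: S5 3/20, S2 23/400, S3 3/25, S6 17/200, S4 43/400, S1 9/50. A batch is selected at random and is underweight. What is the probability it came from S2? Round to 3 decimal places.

0.029

Compute prior × likelihood for every hypothesis:
  S5: 0.19 × 0.15 = 0.0285
  S2: 0.07 × 0.0575 = 0.004025
  S3: 0.32 × 0.12 = 0.0384
  S6: 0.05 × 0.085 = 0.00425
  S4: 0.07 × 0.1075 = 0.007525
  S1: 0.3 × 0.18 = 0.054
Normalizing constant = 0.1367.
P(S2 | evidence) = 0.004025 / 0.1367 ≈ 0.029.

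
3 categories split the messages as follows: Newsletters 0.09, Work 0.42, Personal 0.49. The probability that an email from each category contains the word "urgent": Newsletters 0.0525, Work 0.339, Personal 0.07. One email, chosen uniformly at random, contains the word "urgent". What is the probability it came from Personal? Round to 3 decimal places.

0.189

Prior × likelihood for each hypothesis:
  Newsletters: 0.09 × 0.0525 = 0.004725
  Work: 0.42 × 0.339 = 0.14238
  Personal: 0.49 × 0.07 = 0.0343
Normalizing constant = 0.181405.
P(Personal | evidence) = 0.0343 / 0.181405 ≈ 0.189.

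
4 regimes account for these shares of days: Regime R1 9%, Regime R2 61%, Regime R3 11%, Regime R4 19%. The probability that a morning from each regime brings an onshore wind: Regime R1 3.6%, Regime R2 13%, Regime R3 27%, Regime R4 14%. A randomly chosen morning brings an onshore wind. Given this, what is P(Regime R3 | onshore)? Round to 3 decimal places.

Compute prior × likelihood for every hypothesis:
  Regime R1: 0.09 × 0.036 = 0.00324
  Regime R2: 0.61 × 0.13 = 0.0793
  Regime R3: 0.11 × 0.27 = 0.0297
  Regime R4: 0.19 × 0.14 = 0.0266
Normalizing constant = 0.13884.
P(Regime R3 | evidence) = 0.0297 / 0.13884 ≈ 0.214.

0.214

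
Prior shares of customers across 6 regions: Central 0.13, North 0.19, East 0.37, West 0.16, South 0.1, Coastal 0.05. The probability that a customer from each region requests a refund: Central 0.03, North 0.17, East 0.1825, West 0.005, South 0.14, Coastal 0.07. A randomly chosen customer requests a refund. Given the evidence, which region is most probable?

East

Unnormalized posteriors (prior × likelihood):
  Central: 0.13 × 0.03 = 0.0039
  North: 0.19 × 0.17 = 0.0323
  East: 0.37 × 0.1825 = 0.067525
  West: 0.16 × 0.005 = 0.0008
  South: 0.1 × 0.14 = 0.014
  Coastal: 0.05 × 0.07 = 0.0035
Normalizing constant = 0.122025.
Largest term belongs to East, so East is most probable.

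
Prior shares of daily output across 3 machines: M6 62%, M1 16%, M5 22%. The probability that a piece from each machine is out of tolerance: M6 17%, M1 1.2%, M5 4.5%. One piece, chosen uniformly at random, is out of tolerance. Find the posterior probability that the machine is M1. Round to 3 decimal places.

Prior × likelihood for each hypothesis:
  M6: 0.62 × 0.17 = 0.1054
  M1: 0.16 × 0.012 = 0.00192
  M5: 0.22 × 0.045 = 0.0099
Normalizing constant = 0.11722.
P(M1 | evidence) = 0.00192 / 0.11722 ≈ 0.016.

0.016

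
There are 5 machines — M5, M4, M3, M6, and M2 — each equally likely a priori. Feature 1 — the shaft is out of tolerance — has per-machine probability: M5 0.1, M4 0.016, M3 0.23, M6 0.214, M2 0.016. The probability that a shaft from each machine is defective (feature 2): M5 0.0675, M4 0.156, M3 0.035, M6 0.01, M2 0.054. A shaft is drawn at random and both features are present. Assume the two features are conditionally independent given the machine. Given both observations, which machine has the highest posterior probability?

With a uniform prior (1/5 each), posterior ∝ likelihood:
  M5: 0.1 × 0.0675 = 0.00675
  M4: 0.016 × 0.156 = 0.002496
  M3: 0.23 × 0.035 = 0.00805
  M6: 0.214 × 0.01 = 0.00214
  M2: 0.016 × 0.054 = 0.000864
Sum = 0.0203.
Largest term belongs to M3, so M3 is most probable.

M3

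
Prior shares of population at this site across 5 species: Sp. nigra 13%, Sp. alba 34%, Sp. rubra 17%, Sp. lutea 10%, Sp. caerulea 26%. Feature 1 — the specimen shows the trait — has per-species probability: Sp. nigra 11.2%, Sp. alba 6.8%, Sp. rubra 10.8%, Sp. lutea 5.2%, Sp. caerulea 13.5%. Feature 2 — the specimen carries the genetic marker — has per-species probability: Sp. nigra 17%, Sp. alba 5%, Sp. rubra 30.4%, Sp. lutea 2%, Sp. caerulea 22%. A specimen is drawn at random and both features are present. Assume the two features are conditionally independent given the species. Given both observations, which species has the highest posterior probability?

Compute prior × likelihood for every hypothesis:
  Sp. nigra: 0.13 × 0.112 × 0.17 = 0.0024752
  Sp. alba: 0.34 × 0.068 × 0.05 = 0.001156
  Sp. rubra: 0.17 × 0.108 × 0.304 = 0.00558144
  Sp. lutea: 0.1 × 0.052 × 0.02 = 0.000104
  Sp. caerulea: 0.26 × 0.135 × 0.22 = 0.007722
Sum = 0.01703864.
Largest term belongs to Sp. caerulea, so Sp. caerulea is most probable.

Sp. caerulea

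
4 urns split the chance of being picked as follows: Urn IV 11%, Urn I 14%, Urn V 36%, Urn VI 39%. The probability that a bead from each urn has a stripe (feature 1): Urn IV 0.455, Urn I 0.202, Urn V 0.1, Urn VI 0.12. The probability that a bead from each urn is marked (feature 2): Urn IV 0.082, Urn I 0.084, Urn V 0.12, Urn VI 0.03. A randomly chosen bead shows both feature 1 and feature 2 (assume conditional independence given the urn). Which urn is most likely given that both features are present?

Prior × likelihood for each hypothesis:
  Urn IV: 0.11 × 0.455 × 0.082 = 0.0041041
  Urn I: 0.14 × 0.202 × 0.084 = 0.00237552
  Urn V: 0.36 × 0.1 × 0.12 = 0.00432
  Urn VI: 0.39 × 0.12 × 0.03 = 0.001404
Sum = 0.01220362.
Largest term belongs to Urn V, so Urn V is most probable.

Urn V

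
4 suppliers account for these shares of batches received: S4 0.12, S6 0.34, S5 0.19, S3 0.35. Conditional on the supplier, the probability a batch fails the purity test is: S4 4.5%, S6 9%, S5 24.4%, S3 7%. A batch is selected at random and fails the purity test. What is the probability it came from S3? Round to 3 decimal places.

By Bayes' rule, posterior ∝ prior × likelihood:
  S4: 0.12 × 0.045 = 0.0054
  S6: 0.34 × 0.09 = 0.0306
  S5: 0.19 × 0.244 = 0.04636
  S3: 0.35 × 0.07 = 0.0245
Sum = 0.10686.
P(S3 | evidence) = 0.0245 / 0.10686 ≈ 0.229.

0.229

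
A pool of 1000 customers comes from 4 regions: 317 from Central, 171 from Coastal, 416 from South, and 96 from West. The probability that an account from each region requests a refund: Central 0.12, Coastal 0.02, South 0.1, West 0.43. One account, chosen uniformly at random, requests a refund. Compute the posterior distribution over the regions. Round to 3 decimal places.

Compute prior × likelihood for every hypothesis:
  Central: 0.317 × 0.12 = 0.03804
  Coastal: 0.171 × 0.02 = 0.00342
  South: 0.416 × 0.1 = 0.0416
  West: 0.096 × 0.43 = 0.04128
Sum = 0.12434.
P(Central | refund) = 0.03804/0.12434 ≈ 0.306
P(Coastal | refund) = 0.00342/0.12434 ≈ 0.028
P(South | refund) = 0.0416/0.12434 ≈ 0.335
P(West | refund) = 0.04128/0.12434 ≈ 0.332

Central 0.306, Coastal 0.028, South 0.335, West 0.332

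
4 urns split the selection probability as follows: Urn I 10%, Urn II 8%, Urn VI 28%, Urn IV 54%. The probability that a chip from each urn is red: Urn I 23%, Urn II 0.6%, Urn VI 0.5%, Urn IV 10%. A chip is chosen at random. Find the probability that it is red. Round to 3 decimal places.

By Bayes' rule, posterior ∝ prior × likelihood:
  Urn I: 0.1 × 0.23 = 0.023
  Urn II: 0.08 × 0.006 = 0.00048
  Urn VI: 0.28 × 0.005 = 0.0014
  Urn IV: 0.54 × 0.1 = 0.054
P(red) = 0.023 + 0.00048 + 0.0014 + 0.054 = 0.07888 → 0.079.

0.079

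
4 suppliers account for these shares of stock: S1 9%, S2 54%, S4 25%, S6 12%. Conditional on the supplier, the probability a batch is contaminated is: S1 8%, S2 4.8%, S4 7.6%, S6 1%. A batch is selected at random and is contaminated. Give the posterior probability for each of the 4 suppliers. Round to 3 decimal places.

Compute prior × likelihood for every hypothesis:
  S1: 0.09 × 0.08 = 0.0072
  S2: 0.54 × 0.048 = 0.02592
  S4: 0.25 × 0.076 = 0.019
  S6: 0.12 × 0.01 = 0.0012
Normalizing constant = 0.05332.
P(S1 | contaminated) = 0.0072/0.05332 ≈ 0.135
P(S2 | contaminated) = 0.02592/0.05332 ≈ 0.486
P(S4 | contaminated) = 0.019/0.05332 ≈ 0.356
P(S6 | contaminated) = 0.0012/0.05332 ≈ 0.023

S1 0.135, S2 0.486, S4 0.356, S6 0.023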